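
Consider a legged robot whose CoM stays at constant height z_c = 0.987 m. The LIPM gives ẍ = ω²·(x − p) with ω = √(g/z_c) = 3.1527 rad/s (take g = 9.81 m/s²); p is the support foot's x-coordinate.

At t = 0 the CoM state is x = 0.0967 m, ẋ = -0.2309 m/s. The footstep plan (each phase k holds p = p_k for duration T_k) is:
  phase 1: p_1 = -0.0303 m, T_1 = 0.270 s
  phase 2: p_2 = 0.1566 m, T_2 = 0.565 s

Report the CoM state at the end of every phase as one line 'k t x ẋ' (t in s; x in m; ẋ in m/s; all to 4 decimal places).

1 0.2700 0.0754 0.0638
2 0.8350 -0.0329 -0.5437

phase 1: p=-0.0303, T=0.270, ωT=0.851229, cosh=1.384707, sinh=0.957817; start (x,ẋ)=(0.096700, -0.230900) → end (x,ẋ)=(0.075408, 0.063774)
phase 2: p=0.1566, T=0.565, ωT=1.781275, cosh=3.052924, sinh=2.884501; start (x,ẋ)=(0.075408, 0.063774) → end (x,ẋ)=(-0.032923, -0.543655)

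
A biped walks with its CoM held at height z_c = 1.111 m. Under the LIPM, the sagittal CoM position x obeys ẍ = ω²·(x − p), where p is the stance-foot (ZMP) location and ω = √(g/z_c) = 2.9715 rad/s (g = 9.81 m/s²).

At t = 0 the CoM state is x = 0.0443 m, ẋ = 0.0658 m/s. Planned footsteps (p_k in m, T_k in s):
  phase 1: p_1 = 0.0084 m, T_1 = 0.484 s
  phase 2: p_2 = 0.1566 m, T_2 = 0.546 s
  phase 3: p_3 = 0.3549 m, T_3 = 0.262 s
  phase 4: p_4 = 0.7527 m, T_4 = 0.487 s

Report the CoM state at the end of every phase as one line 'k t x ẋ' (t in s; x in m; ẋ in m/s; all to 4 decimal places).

phase 1: p=0.0084, T=0.484, ωT=1.438206, cosh=2.225242, sinh=1.987889; start (x,ẋ)=(0.044300, 0.065800) → end (x,ẋ)=(0.132305, 0.358483)
phase 2: p=0.1566, T=0.546, ωT=1.622439, cosh=2.631423, sinh=2.434007; start (x,ẋ)=(0.132305, 0.358483) → end (x,ẋ)=(0.386310, 0.767605)
phase 3: p=0.3549, T=0.262, ωT=0.778533, cosh=1.318677, sinh=0.859598; start (x,ẋ)=(0.386310, 0.767605) → end (x,ẋ)=(0.618373, 1.092453)
phase 4: p=0.7527, T=0.487, ωT=1.447120, cosh=2.243052, sinh=2.007805; start (x,ẋ)=(0.618373, 1.092453) → end (x,ẋ)=(1.189554, 1.649007)

1 0.4840 0.1323 0.3585
2 1.0300 0.3863 0.7676
3 1.2920 0.6184 1.0925
4 1.7790 1.1896 1.6490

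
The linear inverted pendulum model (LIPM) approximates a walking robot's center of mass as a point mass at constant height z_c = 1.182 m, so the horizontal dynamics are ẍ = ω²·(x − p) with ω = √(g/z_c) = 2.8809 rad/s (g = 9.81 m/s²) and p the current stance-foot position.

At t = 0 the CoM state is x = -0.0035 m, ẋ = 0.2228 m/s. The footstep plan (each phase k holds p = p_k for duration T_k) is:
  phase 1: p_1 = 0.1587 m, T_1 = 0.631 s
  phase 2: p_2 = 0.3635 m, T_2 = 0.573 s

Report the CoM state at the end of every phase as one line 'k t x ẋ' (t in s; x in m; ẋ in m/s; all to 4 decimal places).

phase 1: p=0.1587, T=0.631, ωT=1.817848, cosh=3.160483, sinh=2.998108; start (x,ẋ)=(-0.003500, 0.222800) → end (x,ẋ)=(-0.122066, -0.696806)
phase 2: p=0.3635, T=0.573, ωT=1.650756, cosh=2.701411, sinh=2.509506; start (x,ẋ)=(-0.122066, -0.696806) → end (x,ẋ)=(-1.555189, -5.392823)

1 0.6310 -0.1221 -0.6968
2 1.2040 -1.5552 -5.3928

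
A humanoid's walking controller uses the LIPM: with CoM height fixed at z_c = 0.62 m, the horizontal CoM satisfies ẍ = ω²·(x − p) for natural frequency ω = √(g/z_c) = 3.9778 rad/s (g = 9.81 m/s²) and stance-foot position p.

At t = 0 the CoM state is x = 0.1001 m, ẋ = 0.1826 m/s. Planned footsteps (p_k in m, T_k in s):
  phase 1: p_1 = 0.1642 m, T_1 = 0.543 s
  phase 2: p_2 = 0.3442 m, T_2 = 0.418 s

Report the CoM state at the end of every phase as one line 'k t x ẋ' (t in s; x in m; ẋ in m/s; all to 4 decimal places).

1 0.5430 0.0790 -0.2885
2 0.9610 -0.5647 -3.4701

phase 1: p=0.1642, T=0.543, ωT=2.159945, cosh=4.392998, sinh=4.277666; start (x,ẋ)=(0.100100, 0.182600) → end (x,ẋ)=(0.078974, -0.288545)
phase 2: p=0.3442, T=0.418, ωT=1.662720, cosh=2.731630, sinh=2.542008; start (x,ẋ)=(0.078974, -0.288545) → end (x,ẋ)=(-0.564693, -3.470056)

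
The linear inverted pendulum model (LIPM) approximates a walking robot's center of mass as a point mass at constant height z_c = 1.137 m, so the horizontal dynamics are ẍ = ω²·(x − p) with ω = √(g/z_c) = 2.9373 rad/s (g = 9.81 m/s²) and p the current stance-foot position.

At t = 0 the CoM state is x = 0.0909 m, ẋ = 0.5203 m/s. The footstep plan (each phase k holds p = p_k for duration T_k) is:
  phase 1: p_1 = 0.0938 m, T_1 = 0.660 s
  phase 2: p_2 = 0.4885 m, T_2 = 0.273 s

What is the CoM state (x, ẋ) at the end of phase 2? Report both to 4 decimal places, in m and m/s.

phase 1: p=0.0938, T=0.660, ωT=1.938618, cosh=3.546522, sinh=3.402619; start (x,ẋ)=(0.090900, 0.520300) → end (x,ẋ)=(0.686240, 1.816271)
phase 2: p=0.4885, T=0.273, ωT=0.801883, cosh=1.339110, sinh=0.890626; start (x,ẋ)=(0.686240, 1.816271) → end (x,ẋ)=(1.304011, 2.949480)

x = 1.3040, ẋ = 2.9495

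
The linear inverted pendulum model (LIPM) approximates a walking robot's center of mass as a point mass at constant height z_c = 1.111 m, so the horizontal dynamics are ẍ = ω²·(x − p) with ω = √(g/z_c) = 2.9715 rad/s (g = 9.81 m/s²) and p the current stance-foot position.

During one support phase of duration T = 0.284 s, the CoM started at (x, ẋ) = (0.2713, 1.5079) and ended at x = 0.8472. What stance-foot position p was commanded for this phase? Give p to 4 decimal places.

p = 0.0198

ωT = 2.9715·0.284 = 0.843906; cosh(ωT) = 1.377730, sinh(ωT) = 0.947702
x(T) = p + (x₀−p)·cosh(ωT) + (ẋ₀/ω)·sinh(ωT) ⇒ p·(1 − cosh) = x(T) − x₀·cosh − (ẋ₀/ω)·sinh
numerator   = 0.8472 − (0.2713)·1.377730 − (1.5079/2.9715)·0.947702 = -0.007494
denominator = 1 − 1.377730 = -0.377730
p = -0.007494 / -0.377730 = 0.0198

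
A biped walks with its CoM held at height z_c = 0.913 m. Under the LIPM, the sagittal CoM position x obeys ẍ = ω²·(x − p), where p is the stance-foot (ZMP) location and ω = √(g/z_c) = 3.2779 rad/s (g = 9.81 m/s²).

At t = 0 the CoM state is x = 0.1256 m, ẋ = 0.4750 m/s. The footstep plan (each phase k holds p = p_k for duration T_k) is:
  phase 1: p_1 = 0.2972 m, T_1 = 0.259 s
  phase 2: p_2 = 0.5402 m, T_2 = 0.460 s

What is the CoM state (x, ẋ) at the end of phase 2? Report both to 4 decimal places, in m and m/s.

x = -0.1914, ẋ = -2.1234

phase 1: p=0.2972, T=0.259, ωT=0.848976, cosh=1.382553, sinh=0.954700; start (x,ẋ)=(0.125600, 0.475000) → end (x,ẋ)=(0.198299, 0.119706)
phase 2: p=0.5402, T=0.460, ωT=1.507834, cosh=2.369163, sinh=2.147774; start (x,ẋ)=(0.198299, 0.119706) → end (x,ẋ)=(-0.191384, -2.123442)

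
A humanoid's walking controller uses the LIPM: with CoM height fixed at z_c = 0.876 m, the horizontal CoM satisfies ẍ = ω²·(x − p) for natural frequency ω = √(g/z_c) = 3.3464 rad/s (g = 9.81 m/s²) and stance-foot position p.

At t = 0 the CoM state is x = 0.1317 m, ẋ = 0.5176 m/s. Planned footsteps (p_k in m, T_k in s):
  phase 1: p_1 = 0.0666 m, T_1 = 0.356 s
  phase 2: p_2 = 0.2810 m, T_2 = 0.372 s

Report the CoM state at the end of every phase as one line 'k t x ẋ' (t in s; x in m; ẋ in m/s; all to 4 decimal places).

phase 1: p=0.0666, T=0.356, ωT=1.191318, cosh=1.797619, sinh=1.493799; start (x,ẋ)=(0.131700, 0.517600) → end (x,ẋ)=(0.414676, 1.255873)
phase 2: p=0.2810, T=0.372, ωT=1.244861, cosh=1.880216, sinh=1.592235; start (x,ẋ)=(0.414676, 1.255873) → end (x,ẋ)=(1.129891, 3.073574)

1 0.3560 0.4147 1.2559
2 0.7280 1.1299 3.0736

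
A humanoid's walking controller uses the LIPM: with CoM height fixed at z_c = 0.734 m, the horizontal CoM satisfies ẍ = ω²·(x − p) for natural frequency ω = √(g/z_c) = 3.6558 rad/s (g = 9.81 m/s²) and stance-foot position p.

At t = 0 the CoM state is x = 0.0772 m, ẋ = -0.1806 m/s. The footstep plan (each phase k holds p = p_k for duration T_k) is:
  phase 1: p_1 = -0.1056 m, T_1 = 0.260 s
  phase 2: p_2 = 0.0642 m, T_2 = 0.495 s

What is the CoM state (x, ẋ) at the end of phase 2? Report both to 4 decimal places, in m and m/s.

x = 0.5930, ẋ = 1.9813

phase 1: p=-0.1056, T=0.260, ωT=0.950508, cosh=1.486784, sinh=1.100239; start (x,ẋ)=(0.077200, -0.180600) → end (x,ẋ)=(0.111831, 0.466755)
phase 2: p=0.0642, T=0.495, ωT=1.809621, cosh=3.135924, sinh=2.972208; start (x,ẋ)=(0.111831, 0.466755) → end (x,ẋ)=(0.593045, 1.981260)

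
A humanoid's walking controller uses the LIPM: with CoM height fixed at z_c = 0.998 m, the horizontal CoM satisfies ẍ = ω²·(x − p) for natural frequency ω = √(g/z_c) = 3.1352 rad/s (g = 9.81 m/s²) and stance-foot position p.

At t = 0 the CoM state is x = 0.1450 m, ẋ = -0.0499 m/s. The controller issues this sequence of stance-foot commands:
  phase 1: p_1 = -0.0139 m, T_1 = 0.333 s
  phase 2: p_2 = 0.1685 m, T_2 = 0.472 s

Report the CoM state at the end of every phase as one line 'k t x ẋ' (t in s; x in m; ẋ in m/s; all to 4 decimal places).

phase 1: p=-0.0139, T=0.333, ωT=1.044022, cosh=1.596327, sinh=1.244291; start (x,ẋ)=(0.145000, -0.049900) → end (x,ẋ)=(0.219952, 0.540228)
phase 2: p=0.1685, T=0.472, ωT=1.479814, cosh=2.309905, sinh=2.082225; start (x,ẋ)=(0.219952, 0.540228) → end (x,ẋ)=(0.646139, 1.583766)

1 0.3330 0.2200 0.5402
2 0.8050 0.6461 1.5838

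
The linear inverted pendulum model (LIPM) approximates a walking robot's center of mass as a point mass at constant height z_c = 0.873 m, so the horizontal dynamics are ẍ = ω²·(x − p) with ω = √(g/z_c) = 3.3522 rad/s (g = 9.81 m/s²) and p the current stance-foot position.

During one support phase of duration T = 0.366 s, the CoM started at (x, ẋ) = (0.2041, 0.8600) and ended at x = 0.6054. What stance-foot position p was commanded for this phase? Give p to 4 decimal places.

p = 0.2024

ωT = 3.3522·0.366 = 1.226905; cosh(ωT) = 1.851928, sinh(ωT) = 1.558730
x(T) = p + (x₀−p)·cosh(ωT) + (ẋ₀/ω)·sinh(ωT) ⇒ p·(1 − cosh) = x(T) − x₀·cosh − (ẋ₀/ω)·sinh
numerator   = 0.6054 − (0.2041)·1.851928 − (0.8600/3.3522)·1.558730 = -0.172467
denominator = 1 − 1.851928 = -0.851928
p = -0.172467 / -0.851928 = 0.2024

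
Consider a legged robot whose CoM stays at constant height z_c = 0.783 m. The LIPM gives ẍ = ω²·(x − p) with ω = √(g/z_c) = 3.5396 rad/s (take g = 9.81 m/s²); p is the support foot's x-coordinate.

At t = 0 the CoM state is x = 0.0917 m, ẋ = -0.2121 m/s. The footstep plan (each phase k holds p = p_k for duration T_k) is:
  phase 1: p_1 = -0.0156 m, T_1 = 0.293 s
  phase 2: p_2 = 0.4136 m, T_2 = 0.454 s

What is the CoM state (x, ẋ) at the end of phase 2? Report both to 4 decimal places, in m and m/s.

phase 1: p=-0.0156, T=0.293, ωT=1.037103, cosh=1.587756, sinh=1.233276; start (x,ẋ)=(0.091700, -0.212100) → end (x,ẋ)=(0.080866, 0.131634)
phase 2: p=0.4136, T=0.454, ωT=1.606978, cosh=2.594105, sinh=2.393613; start (x,ẋ)=(0.080866, 0.131634) → end (x,ẋ)=(-0.360531, -2.477595)

x = -0.3605, ẋ = -2.4776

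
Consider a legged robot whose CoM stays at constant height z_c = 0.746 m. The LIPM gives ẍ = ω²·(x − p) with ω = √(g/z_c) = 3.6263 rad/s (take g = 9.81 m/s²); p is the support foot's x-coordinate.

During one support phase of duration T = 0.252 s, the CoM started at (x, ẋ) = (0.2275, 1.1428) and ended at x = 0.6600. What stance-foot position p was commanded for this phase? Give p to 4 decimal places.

p = -0.0021

ωT = 3.6263·0.252 = 0.913828; cosh(ωT) = 1.447418, sinh(ωT) = 1.046432
x(T) = p + (x₀−p)·cosh(ωT) + (ẋ₀/ω)·sinh(ωT) ⇒ p·(1 − cosh) = x(T) − x₀·cosh − (ẋ₀/ω)·sinh
numerator   = 0.6600 − (0.2275)·1.447418 − (1.1428/3.6263)·1.046432 = 0.000938
denominator = 1 − 1.447418 = -0.447418
p = 0.000938 / -0.447418 = -0.0021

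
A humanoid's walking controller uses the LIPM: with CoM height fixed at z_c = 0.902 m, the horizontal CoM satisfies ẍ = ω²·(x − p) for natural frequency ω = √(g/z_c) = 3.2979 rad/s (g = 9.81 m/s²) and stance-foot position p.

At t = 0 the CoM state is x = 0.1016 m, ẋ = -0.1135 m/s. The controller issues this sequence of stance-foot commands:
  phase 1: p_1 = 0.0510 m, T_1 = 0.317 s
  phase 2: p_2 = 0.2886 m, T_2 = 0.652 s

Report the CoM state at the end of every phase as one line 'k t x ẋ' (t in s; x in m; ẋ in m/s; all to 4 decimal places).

1 0.3170 0.0890 0.0266
2 0.9690 -0.5460 -2.6725

phase 1: p=0.0510, T=0.317, ωT=1.045434, cosh=1.598086, sinh=1.246547; start (x,ẋ)=(0.101600, -0.113500) → end (x,ẋ)=(0.088962, 0.026633)
phase 2: p=0.2886, T=0.652, ωT=2.150231, cosh=4.351649, sinh=4.235191; start (x,ẋ)=(0.088962, 0.026633) → end (x,ẋ)=(-0.545951, -2.672490)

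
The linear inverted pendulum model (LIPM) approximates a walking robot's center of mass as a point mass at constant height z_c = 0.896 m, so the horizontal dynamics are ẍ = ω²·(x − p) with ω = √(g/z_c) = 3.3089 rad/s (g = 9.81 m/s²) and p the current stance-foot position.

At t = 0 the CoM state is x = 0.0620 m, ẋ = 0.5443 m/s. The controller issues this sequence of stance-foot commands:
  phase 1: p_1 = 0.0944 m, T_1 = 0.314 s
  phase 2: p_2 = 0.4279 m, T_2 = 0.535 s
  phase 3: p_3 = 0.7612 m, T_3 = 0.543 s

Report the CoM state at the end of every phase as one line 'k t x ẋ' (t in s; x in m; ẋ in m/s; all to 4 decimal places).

1 0.3140 0.2462 0.7329
2 0.8490 0.5106 0.5008
3 1.3920 0.4286 -0.8801

phase 1: p=0.0944, T=0.314, ωT=1.038995, cosh=1.590092, sinh=1.236282; start (x,ẋ)=(0.062000, 0.544300) → end (x,ẋ)=(0.246244, 0.732947)
phase 2: p=0.4279, T=0.535, ωT=1.770262, cosh=3.021339, sinh=2.851050; start (x,ẋ)=(0.246244, 0.732947) → end (x,ẋ)=(0.510586, 0.500770)
phase 3: p=0.7612, T=0.543, ωT=1.796733, cosh=3.097877, sinh=2.932037; start (x,ẋ)=(0.510586, 0.500770) → end (x,ẋ)=(0.428564, -0.880086)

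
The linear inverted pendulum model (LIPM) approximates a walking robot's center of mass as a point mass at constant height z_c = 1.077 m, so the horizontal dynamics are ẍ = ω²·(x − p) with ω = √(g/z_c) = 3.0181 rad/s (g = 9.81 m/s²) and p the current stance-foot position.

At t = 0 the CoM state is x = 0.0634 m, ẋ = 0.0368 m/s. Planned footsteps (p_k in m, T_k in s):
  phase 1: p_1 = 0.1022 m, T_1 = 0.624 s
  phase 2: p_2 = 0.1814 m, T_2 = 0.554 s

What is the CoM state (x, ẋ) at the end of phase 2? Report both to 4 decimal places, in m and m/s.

phase 1: p=0.1022, T=0.624, ωT=1.883294, cosh=3.363609, sinh=3.211521; start (x,ẋ)=(0.063400, 0.036800) → end (x,ẋ)=(0.010850, -0.252296)
phase 2: p=0.1814, T=0.554, ωT=1.672027, cosh=2.755407, sinh=2.567541; start (x,ẋ)=(0.010850, -0.252296) → end (x,ẋ)=(-0.503165, -2.016783)

x = -0.5032, ẋ = -2.0168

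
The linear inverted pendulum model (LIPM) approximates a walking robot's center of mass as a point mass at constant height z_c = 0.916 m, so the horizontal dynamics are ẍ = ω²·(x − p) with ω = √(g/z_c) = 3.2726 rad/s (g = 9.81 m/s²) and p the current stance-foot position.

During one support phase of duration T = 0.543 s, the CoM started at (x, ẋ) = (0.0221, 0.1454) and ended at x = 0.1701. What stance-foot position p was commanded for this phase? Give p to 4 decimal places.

ωT = 3.2726·0.543 = 1.777022; cosh(ωT) = 3.040682, sinh(ωT) = 2.871541
x(T) = p + (x₀−p)·cosh(ωT) + (ẋ₀/ω)·sinh(ωT) ⇒ p·(1 − cosh) = x(T) − x₀·cosh − (ẋ₀/ω)·sinh
numerator   = 0.1701 − (0.0221)·3.040682 − (0.1454/3.2726)·2.871541 = -0.024680
denominator = 1 − 3.040682 = -2.040682
p = -0.024680 / -2.040682 = 0.0121

p = 0.0121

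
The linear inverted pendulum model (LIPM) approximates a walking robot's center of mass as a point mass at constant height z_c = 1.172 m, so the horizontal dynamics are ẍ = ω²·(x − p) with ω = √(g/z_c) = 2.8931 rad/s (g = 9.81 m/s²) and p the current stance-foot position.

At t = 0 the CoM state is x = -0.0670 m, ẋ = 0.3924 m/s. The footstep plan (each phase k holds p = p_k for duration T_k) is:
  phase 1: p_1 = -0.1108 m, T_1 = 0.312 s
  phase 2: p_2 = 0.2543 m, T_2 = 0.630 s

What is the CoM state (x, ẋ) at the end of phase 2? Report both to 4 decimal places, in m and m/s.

x = 0.4613, ẋ = 0.7869

phase 1: p=-0.1108, T=0.312, ωT=0.902647, cosh=1.435809, sinh=1.030314; start (x,ẋ)=(-0.067000, 0.392400) → end (x,ẋ)=(0.091833, 0.693970)
phase 2: p=0.2543, T=0.630, ωT=1.822653, cosh=3.174925, sinh=3.013329; start (x,ẋ)=(0.091833, 0.693970) → end (x,ẋ)=(0.461289, 0.786940)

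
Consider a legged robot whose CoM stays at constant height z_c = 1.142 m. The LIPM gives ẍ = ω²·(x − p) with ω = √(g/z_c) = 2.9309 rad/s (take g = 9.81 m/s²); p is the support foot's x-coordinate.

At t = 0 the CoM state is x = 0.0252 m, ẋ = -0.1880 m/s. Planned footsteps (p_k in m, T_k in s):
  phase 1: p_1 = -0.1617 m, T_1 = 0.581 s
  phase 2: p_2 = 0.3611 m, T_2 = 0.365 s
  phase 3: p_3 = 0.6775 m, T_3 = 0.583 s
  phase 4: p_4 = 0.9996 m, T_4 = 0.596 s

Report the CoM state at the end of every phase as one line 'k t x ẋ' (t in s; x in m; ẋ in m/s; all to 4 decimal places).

1 0.5810 0.1981 0.9205
2 0.9460 0.4994 0.8852
3 1.5290 0.9763 1.1305
4 2.1250 2.0033 3.1506

phase 1: p=-0.1617, T=0.581, ωT=1.702853, cosh=2.835875, sinh=2.653712; start (x,ẋ)=(0.025200, -0.188000) → end (x,ẋ)=(0.198105, 0.920520)
phase 2: p=0.3611, T=0.365, ωT=1.069778, cosh=1.628909, sinh=1.285825; start (x,ẋ)=(0.198105, 0.920520) → end (x,ẋ)=(0.499440, 0.885176)
phase 3: p=0.6775, T=0.583, ωT=1.708715, cosh=2.851479, sinh=2.670381; start (x,ẋ)=(0.499440, 0.885176) → end (x,ẋ)=(0.976261, 1.130453)
phase 4: p=0.9996, T=0.596, ωT=1.746816, cosh=2.955320, sinh=2.780992; start (x,ẋ)=(0.976261, 1.130453) → end (x,ẋ)=(2.003258, 3.150617)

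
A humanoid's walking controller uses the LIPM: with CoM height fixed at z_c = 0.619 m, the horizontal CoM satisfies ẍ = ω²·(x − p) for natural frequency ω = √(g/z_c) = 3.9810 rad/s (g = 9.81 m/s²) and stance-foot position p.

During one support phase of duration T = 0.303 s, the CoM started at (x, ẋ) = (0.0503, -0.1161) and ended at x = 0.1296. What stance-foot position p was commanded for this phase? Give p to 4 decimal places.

ωT = 3.9810·0.303 = 1.206243; cosh(ωT) = 1.820114, sinh(ωT) = 1.520795
x(T) = p + (x₀−p)·cosh(ωT) + (ẋ₀/ω)·sinh(ωT) ⇒ p·(1 − cosh) = x(T) − x₀·cosh − (ẋ₀/ω)·sinh
numerator   = 0.1296 − (0.0503)·1.820114 − (-0.1161/3.9810)·1.520795 = 0.082400
denominator = 1 − 1.820114 = -0.820114
p = 0.082400 / -0.820114 = -0.1005

p = -0.1005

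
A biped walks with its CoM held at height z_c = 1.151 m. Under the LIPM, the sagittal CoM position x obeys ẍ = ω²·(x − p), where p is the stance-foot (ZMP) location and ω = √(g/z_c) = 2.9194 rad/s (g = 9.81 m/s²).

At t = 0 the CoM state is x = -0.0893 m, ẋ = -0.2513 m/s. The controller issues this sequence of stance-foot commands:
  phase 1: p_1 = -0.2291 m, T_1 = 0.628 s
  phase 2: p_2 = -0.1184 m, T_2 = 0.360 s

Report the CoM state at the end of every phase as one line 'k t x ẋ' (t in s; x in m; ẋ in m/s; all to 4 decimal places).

1 0.6280 -0.0430 0.4378
2 0.9880 0.1908 0.9789

phase 1: p=-0.2291, T=0.628, ωT=1.833383, cosh=3.207442, sinh=3.047571; start (x,ẋ)=(-0.089300, -0.251300) → end (x,ẋ)=(-0.043032, 0.437781)
phase 2: p=-0.1184, T=0.360, ωT=1.050984, cosh=1.605029, sinh=1.255435; start (x,ẋ)=(-0.043032, 0.437781) → end (x,ẋ)=(0.190827, 0.978883)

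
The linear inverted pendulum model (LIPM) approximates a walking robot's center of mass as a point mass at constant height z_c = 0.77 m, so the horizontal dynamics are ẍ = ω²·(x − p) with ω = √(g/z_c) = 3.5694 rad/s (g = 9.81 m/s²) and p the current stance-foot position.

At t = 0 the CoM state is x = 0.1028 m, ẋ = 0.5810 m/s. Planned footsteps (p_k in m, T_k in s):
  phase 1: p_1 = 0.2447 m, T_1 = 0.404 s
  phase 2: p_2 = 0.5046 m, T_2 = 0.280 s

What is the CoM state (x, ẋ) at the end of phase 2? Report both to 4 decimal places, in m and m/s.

x = 0.2104, ẋ = -0.6141

phase 1: p=0.2447, T=0.404, ωT=1.442038, cosh=2.232875, sinh=1.996430; start (x,ẋ)=(0.102800, 0.581000) → end (x,ẋ)=(0.252819, 0.286113)
phase 2: p=0.5046, T=0.280, ωT=0.999432, cosh=1.542413, sinh=1.174325; start (x,ẋ)=(0.252819, 0.286113) → end (x,ẋ)=(0.210380, -0.614070)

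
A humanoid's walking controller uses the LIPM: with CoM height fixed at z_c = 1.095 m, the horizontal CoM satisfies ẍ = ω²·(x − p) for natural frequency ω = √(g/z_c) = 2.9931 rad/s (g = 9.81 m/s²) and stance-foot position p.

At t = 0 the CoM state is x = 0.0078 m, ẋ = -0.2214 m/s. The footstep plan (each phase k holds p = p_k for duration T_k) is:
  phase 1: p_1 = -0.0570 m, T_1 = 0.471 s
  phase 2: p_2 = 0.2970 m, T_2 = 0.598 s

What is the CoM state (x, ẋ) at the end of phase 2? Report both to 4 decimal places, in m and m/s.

x = -0.9022, ẋ = -3.4292

phase 1: p=-0.0570, T=0.471, ωT=1.409750, cosh=2.169568, sinh=1.925364; start (x,ẋ)=(0.007800, -0.221400) → end (x,ẋ)=(-0.058831, -0.106913)
phase 2: p=0.2970, T=0.598, ωT=1.789874, cosh=3.077839, sinh=2.910858; start (x,ẋ)=(-0.058831, -0.106913) → end (x,ẋ)=(-0.902167, -3.429236)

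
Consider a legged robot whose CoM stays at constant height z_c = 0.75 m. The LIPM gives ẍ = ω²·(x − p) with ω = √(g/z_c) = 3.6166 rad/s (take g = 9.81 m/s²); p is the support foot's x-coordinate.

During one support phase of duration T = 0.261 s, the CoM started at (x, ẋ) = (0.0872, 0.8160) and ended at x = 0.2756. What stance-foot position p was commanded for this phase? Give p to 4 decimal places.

ωT = 3.6166·0.261 = 0.943933; cosh(ωT) = 1.479582, sinh(ωT) = 1.090487
x(T) = p + (x₀−p)·cosh(ωT) + (ẋ₀/ω)·sinh(ωT) ⇒ p·(1 − cosh) = x(T) − x₀·cosh − (ẋ₀/ω)·sinh
numerator   = 0.2756 − (0.0872)·1.479582 − (0.8160/3.6166)·1.090487 = -0.099462
denominator = 1 − 1.479582 = -0.479582
p = -0.099462 / -0.479582 = 0.2074

p = 0.2074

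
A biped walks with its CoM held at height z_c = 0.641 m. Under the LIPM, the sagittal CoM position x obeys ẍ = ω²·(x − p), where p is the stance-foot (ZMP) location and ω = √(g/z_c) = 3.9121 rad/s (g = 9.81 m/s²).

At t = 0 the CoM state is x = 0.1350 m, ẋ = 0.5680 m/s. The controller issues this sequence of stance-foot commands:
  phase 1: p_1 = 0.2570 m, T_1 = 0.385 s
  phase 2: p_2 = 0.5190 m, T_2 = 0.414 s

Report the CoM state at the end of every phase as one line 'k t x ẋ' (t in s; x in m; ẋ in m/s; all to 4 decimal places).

1 0.3850 0.2797 0.3205
2 0.7990 0.0896 -1.4310

phase 1: p=0.2570, T=0.385, ωT=1.506159, cosh=2.365567, sinh=2.143807; start (x,ẋ)=(0.135000, 0.568000) → end (x,ẋ)=(0.279661, 0.320454)
phase 2: p=0.5190, T=0.414, ωT=1.619609, cosh=2.624546, sinh=2.426570; start (x,ẋ)=(0.279661, 0.320454) → end (x,ẋ)=(0.089614, -1.430992)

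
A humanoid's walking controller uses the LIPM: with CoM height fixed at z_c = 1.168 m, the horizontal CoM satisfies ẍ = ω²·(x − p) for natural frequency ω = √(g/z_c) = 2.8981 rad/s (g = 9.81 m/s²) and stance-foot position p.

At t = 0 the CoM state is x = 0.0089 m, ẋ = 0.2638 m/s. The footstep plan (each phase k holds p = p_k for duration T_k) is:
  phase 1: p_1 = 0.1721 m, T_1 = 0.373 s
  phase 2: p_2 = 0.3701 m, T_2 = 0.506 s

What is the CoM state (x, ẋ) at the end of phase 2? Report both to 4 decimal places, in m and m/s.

x = -0.5527, ẋ = -2.4844

phase 1: p=0.1721, T=0.373, ωT=1.080991, cosh=1.643430, sinh=1.304171; start (x,ẋ)=(0.008900, 0.263800) → end (x,ẋ)=(0.022605, -0.183297)
phase 2: p=0.3701, T=0.506, ωT=1.466439, cosh=2.282260, sinh=2.051514; start (x,ẋ)=(0.022605, -0.183297) → end (x,ẋ)=(-0.552727, -2.484362)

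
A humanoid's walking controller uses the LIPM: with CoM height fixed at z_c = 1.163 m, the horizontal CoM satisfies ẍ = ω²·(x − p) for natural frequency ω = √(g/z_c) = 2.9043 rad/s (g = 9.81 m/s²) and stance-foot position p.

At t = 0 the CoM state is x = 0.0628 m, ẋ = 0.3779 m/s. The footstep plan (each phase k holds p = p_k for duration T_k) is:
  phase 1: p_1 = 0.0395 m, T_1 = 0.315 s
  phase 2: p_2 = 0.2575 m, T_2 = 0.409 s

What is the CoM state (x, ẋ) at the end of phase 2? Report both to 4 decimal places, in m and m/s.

phase 1: p=0.0395, T=0.315, ωT=0.914855, cosh=1.448493, sinh=1.047919; start (x,ẋ)=(0.062800, 0.377900) → end (x,ẋ)=(0.209602, 0.618299)
phase 2: p=0.2575, T=0.409, ωT=1.187859, cosh=1.792462, sinh=1.487588; start (x,ẋ)=(0.209602, 0.618299) → end (x,ẋ)=(0.488339, 0.901339)

x = 0.4883, ẋ = 0.9013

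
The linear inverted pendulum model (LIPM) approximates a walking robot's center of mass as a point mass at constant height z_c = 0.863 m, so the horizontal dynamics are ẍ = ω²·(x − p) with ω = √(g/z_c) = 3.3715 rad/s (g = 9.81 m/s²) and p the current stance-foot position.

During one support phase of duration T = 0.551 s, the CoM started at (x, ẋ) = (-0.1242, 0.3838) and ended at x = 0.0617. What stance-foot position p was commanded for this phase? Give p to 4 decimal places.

ωT = 3.3715·0.551 = 1.857697; cosh(ωT) = 3.282494, sinh(ωT) = 3.126463
x(T) = p + (x₀−p)·cosh(ωT) + (ẋ₀/ω)·sinh(ωT) ⇒ p·(1 − cosh) = x(T) − x₀·cosh − (ẋ₀/ω)·sinh
numerator   = 0.0617 − (-0.1242)·3.282494 − (0.3838/3.3715)·3.126463 = 0.113480
denominator = 1 − 3.282494 = -2.282494
p = 0.113480 / -2.282494 = -0.0497

p = -0.0497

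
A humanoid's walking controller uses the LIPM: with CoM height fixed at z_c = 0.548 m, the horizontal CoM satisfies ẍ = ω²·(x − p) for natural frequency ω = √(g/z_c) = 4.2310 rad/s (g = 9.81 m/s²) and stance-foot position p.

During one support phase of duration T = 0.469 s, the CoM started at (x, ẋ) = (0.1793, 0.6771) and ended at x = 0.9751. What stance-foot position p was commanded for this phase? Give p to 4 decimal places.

ωT = 4.2310·0.469 = 1.984339; cosh(ωT) = 3.705854, sinh(ωT) = 3.568383
x(T) = p + (x₀−p)·cosh(ωT) + (ẋ₀/ω)·sinh(ωT) ⇒ p·(1 − cosh) = x(T) − x₀·cosh − (ẋ₀/ω)·sinh
numerator   = 0.9751 − (0.1793)·3.705854 − (0.6771/4.2310)·3.568383 = -0.260419
denominator = 1 − 3.705854 = -2.705854
p = -0.260419 / -2.705854 = 0.0962

p = 0.0962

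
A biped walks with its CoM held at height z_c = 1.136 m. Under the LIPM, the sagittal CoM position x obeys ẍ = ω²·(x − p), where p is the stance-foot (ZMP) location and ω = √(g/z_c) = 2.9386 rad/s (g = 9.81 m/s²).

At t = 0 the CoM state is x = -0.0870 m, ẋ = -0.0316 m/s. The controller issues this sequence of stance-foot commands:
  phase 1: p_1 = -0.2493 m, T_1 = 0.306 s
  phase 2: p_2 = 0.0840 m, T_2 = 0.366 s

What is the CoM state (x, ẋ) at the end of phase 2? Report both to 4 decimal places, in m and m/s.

phase 1: p=-0.2493, T=0.306, ωT=0.899212, cosh=1.432278, sinh=1.025387; start (x,ẋ)=(-0.087000, -0.031600) → end (x,ẋ)=(-0.027868, 0.443783)
phase 2: p=0.0840, T=0.366, ωT=1.075528, cosh=1.636328, sinh=1.295211; start (x,ẋ)=(-0.027868, 0.443783) → end (x,ẋ)=(0.096548, 0.300394)

x = 0.0965, ẋ = 0.3004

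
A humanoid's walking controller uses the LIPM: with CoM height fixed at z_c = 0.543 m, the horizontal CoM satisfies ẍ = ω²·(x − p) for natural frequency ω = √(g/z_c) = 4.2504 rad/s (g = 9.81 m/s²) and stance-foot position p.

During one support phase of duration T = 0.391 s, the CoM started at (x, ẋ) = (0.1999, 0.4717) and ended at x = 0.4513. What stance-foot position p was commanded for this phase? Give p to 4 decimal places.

ωT = 4.2504·0.391 = 1.661906; cosh(ωT) = 2.729562, sinh(ωT) = 2.539785
x(T) = p + (x₀−p)·cosh(ωT) + (ẋ₀/ω)·sinh(ωT) ⇒ p·(1 − cosh) = x(T) − x₀·cosh − (ẋ₀/ω)·sinh
numerator   = 0.4513 − (0.1999)·2.729562 − (0.4717/4.2504)·2.539785 = -0.376199
denominator = 1 − 2.729562 = -1.729562
p = -0.376199 / -1.729562 = 0.2175

p = 0.2175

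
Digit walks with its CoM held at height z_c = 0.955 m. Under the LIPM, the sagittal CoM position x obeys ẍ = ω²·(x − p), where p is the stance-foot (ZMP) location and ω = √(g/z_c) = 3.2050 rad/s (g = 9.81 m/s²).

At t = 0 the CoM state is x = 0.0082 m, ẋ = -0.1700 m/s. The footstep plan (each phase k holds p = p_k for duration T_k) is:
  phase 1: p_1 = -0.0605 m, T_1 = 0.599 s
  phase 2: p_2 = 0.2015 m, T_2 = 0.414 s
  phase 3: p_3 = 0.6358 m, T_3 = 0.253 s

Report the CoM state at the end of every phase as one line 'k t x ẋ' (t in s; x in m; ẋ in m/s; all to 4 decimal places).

phase 1: p=-0.0605, T=0.599, ωT=1.919795, cosh=3.483099, sinh=3.336462; start (x,ẋ)=(0.008200, -0.170000) → end (x,ẋ)=(0.001816, 0.142507)
phase 2: p=0.2015, T=0.414, ωT=1.326870, cosh=2.017267, sinh=1.751960; start (x,ẋ)=(0.001816, 0.142507) → end (x,ẋ)=(-0.123417, -0.833758)
phase 3: p=0.6358, T=0.253, ωT=0.810865, cosh=1.347163, sinh=0.902690; start (x,ẋ)=(-0.123417, -0.833758) → end (x,ẋ)=(-0.621818, -3.319716)

1 0.5990 0.0018 0.1425
2 1.0130 -0.1234 -0.8338
3 1.2660 -0.6218 -3.3197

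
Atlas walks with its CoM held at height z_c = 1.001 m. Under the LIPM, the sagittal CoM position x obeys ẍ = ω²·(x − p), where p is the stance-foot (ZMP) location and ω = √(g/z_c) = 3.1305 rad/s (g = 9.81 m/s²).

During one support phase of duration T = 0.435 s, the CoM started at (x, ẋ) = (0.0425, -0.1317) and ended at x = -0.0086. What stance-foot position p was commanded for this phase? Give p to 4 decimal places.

p = 0.0188

ωT = 3.1305·0.435 = 1.361768; cosh(ωT) = 2.079647, sinh(ωT) = 1.823439
x(T) = p + (x₀−p)·cosh(ωT) + (ẋ₀/ω)·sinh(ωT) ⇒ p·(1 − cosh) = x(T) − x₀·cosh − (ẋ₀/ω)·sinh
numerator   = -0.0086 − (0.0425)·2.079647 − (-0.1317/3.1305)·1.823439 = -0.020273
denominator = 1 − 2.079647 = -1.079647
p = -0.020273 / -1.079647 = 0.0188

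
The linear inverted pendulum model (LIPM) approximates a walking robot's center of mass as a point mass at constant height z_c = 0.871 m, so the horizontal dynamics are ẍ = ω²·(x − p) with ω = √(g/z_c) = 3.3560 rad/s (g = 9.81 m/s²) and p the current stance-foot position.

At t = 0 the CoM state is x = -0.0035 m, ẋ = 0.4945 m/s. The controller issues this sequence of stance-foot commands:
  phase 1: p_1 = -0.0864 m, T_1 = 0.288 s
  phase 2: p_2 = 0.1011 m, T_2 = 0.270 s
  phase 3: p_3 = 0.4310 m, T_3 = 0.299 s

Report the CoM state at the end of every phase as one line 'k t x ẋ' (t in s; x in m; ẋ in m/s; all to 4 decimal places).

phase 1: p=-0.0864, T=0.288, ωT=0.966528, cosh=1.504601, sinh=1.124200; start (x,ẋ)=(-0.003500, 0.494500) → end (x,ẋ)=(0.203980, 1.056792)
phase 2: p=0.1011, T=0.270, ωT=0.906120, cosh=1.439396, sinh=1.035306; start (x,ẋ)=(0.203980, 1.056792) → end (x,ẋ)=(0.575199, 1.878597)
phase 3: p=0.4310, T=0.299, ωT=1.003444, cosh=1.547137, sinh=1.180523; start (x,ẋ)=(0.575199, 1.878597) → end (x,ẋ)=(1.314920, 3.477741)

1 0.2880 0.2040 1.0568
2 0.5580 0.5752 1.8786
3 0.8570 1.3149 3.4777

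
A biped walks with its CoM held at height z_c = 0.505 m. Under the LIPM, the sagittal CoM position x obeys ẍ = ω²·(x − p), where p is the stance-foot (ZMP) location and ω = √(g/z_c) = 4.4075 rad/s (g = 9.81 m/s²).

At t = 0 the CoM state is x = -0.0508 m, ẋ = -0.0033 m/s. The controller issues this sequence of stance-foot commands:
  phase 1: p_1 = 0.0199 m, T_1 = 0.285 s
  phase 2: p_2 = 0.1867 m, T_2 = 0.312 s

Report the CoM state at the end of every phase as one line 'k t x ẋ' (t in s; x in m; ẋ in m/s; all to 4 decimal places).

1 0.2850 -0.1155 -0.5091
2 0.5970 -0.6631 -3.5373

phase 1: p=0.0199, T=0.285, ωT=1.256137, cosh=1.898291, sinh=1.613540; start (x,ẋ)=(-0.050800, -0.003300) → end (x,ẋ)=(-0.115517, -0.509060)
phase 2: p=0.1867, T=0.312, ωT=1.375140, cosh=2.104217, sinh=1.851413; start (x,ẋ)=(-0.115517, -0.509060) → end (x,ẋ)=(-0.663066, -3.537297)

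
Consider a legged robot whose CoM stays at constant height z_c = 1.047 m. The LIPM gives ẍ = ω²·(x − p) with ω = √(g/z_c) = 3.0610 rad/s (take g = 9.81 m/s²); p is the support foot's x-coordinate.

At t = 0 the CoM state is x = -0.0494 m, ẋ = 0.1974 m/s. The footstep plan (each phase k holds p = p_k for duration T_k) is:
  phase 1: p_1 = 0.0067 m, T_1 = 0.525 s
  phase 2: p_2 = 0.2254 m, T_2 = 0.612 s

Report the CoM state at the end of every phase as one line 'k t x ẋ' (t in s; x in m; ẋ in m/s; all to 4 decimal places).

phase 1: p=0.0067, T=0.525, ωT=1.607025, cosh=2.594217, sinh=2.393733; start (x,ẋ)=(-0.049400, 0.197400) → end (x,ẋ)=(0.015533, 0.101041)
phase 2: p=0.2254, T=0.612, ωT=1.873332, cosh=3.331781, sinh=3.178170; start (x,ẋ)=(0.015533, 0.101041) → end (x,ẋ)=(-0.368921, -1.705015)

1 0.5250 0.0155 0.1010
2 1.1370 -0.3689 -1.7050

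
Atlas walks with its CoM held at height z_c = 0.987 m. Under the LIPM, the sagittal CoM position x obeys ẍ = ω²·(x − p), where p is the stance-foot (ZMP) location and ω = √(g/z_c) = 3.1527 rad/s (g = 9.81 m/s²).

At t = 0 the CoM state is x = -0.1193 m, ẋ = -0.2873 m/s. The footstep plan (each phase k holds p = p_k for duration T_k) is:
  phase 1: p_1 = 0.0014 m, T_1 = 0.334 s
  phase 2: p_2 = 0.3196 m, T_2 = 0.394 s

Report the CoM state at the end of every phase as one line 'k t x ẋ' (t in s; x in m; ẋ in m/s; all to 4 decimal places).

phase 1: p=0.0014, T=0.334, ωT=1.053002, cosh=1.607565, sinh=1.258677; start (x,ẋ)=(-0.119300, -0.287300) → end (x,ẋ)=(-0.307334, -0.940819)
phase 2: p=0.3196, T=0.394, ωT=1.242164, cosh=1.875929, sinh=1.587170; start (x,ẋ)=(-0.307334, -0.940819) → end (x,ẋ)=(-1.330122, -4.902007)

1 0.3340 -0.3073 -0.9408
2 0.7280 -1.3301 -4.9020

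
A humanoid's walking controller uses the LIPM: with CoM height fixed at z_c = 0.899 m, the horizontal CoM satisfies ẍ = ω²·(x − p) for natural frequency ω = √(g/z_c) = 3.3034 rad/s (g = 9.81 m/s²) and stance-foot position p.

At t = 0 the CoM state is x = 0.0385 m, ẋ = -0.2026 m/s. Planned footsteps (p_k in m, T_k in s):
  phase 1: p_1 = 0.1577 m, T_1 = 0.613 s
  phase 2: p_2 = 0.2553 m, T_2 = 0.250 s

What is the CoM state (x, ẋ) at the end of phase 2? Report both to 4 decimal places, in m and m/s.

x = -1.4410, ẋ = -5.4513

phase 1: p=0.1577, T=0.613, ωT=2.024984, cosh=3.853994, sinh=3.721998; start (x,ẋ)=(0.038500, -0.202600) → end (x,ẋ)=(-0.529969, -2.246413)
phase 2: p=0.2553, T=0.250, ωT=0.825850, cosh=1.360842, sinh=0.922979; start (x,ẋ)=(-0.529969, -2.246413) → end (x,ẋ)=(-1.440981, -5.451274)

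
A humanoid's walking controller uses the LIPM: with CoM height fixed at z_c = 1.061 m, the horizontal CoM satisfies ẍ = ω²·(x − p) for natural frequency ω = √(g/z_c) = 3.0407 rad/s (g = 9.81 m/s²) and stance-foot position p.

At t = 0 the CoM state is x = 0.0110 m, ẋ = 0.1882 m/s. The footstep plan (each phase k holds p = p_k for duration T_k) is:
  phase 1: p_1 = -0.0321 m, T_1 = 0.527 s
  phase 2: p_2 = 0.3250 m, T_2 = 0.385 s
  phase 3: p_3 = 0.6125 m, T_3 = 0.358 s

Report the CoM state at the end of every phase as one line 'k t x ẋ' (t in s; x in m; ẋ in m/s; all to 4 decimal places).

1 0.5270 0.2267 0.7983
2 0.9120 0.5338 0.9751
3 1.2700 0.9045 1.2970

phase 1: p=-0.0321, T=0.527, ωT=1.602449, cosh=2.583290, sinh=2.381887; start (x,ẋ)=(0.011000, 0.188200) → end (x,ẋ)=(0.226663, 0.798331)
phase 2: p=0.3250, T=0.385, ωT=1.170670, cosh=1.767155, sinh=1.456996; start (x,ẋ)=(0.226663, 0.798331) → end (x,ẋ)=(0.533756, 0.975116)
phase 3: p=0.6125, T=0.358, ωT=1.088571, cosh=1.653362, sinh=1.316664; start (x,ẋ)=(0.533756, 0.975116) → end (x,ẋ)=(0.904546, 1.296962)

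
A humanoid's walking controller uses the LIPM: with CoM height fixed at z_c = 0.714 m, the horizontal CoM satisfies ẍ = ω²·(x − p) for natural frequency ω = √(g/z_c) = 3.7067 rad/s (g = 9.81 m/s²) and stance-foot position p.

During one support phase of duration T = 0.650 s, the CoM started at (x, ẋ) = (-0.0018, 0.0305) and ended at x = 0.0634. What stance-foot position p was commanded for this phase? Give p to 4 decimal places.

p = -0.0061

ωT = 3.7067·0.650 = 2.409355; cosh(ωT) = 5.608328, sinh(ωT) = 5.518454
x(T) = p + (x₀−p)·cosh(ωT) + (ẋ₀/ω)·sinh(ωT) ⇒ p·(1 − cosh) = x(T) − x₀·cosh − (ẋ₀/ω)·sinh
numerator   = 0.0634 − (-0.0018)·5.608328 − (0.0305/3.7067)·5.518454 = 0.028087
denominator = 1 − 5.608328 = -4.608328
p = 0.028087 / -4.608328 = -0.0061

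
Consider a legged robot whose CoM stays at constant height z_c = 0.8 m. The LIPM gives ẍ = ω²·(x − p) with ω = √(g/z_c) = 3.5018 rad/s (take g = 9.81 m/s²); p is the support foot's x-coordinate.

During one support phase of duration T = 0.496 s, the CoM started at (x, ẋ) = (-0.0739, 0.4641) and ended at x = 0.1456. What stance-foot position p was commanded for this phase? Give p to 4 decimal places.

p = 0.0014

ωT = 3.5018·0.496 = 1.736893; cosh(ωT) = 2.927867, sinh(ωT) = 2.751801
x(T) = p + (x₀−p)·cosh(ωT) + (ẋ₀/ω)·sinh(ωT) ⇒ p·(1 − cosh) = x(T) − x₀·cosh − (ẋ₀/ω)·sinh
numerator   = 0.1456 − (-0.0739)·2.927867 − (0.4641/3.5018)·2.751801 = -0.002732
denominator = 1 − 2.927867 = -1.927867
p = -0.002732 / -1.927867 = 0.0014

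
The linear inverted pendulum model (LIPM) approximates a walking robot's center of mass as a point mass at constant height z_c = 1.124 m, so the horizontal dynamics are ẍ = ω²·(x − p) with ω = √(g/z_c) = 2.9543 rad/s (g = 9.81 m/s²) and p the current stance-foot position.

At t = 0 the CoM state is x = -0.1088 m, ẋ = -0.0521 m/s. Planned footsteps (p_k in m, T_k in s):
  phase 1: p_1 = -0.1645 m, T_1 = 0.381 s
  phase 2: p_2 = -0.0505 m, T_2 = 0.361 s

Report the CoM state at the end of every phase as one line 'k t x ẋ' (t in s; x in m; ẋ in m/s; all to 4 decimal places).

1 0.3810 -0.0939 0.1381
2 0.7420 -0.0612 0.0601

phase 1: p=-0.1645, T=0.381, ωT=1.125588, cosh=1.703246, sinh=1.378784; start (x,ẋ)=(-0.108800, -0.052100) → end (x,ẋ)=(-0.093945, 0.138146)
phase 2: p=-0.0505, T=0.361, ωT=1.066502, cosh=1.624705, sinh=1.280495; start (x,ẋ)=(-0.093945, 0.138146) → end (x,ẋ)=(-0.061207, 0.060097)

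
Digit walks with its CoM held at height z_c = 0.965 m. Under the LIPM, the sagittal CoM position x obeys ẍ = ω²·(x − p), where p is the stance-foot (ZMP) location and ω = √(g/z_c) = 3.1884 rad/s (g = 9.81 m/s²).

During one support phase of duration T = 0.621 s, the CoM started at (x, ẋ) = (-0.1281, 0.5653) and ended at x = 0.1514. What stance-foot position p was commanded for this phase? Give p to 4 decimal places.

p = 0.0021

ωT = 3.1884·0.621 = 1.979996; cosh(ωT) = 3.690393, sinh(ωT) = 3.552324
x(T) = p + (x₀−p)·cosh(ωT) + (ẋ₀/ω)·sinh(ωT) ⇒ p·(1 − cosh) = x(T) − x₀·cosh − (ẋ₀/ω)·sinh
numerator   = 0.1514 − (-0.1281)·3.690393 − (0.5653/3.1884)·3.552324 = -0.005684
denominator = 1 − 3.690393 = -2.690393
p = -0.005684 / -2.690393 = 0.0021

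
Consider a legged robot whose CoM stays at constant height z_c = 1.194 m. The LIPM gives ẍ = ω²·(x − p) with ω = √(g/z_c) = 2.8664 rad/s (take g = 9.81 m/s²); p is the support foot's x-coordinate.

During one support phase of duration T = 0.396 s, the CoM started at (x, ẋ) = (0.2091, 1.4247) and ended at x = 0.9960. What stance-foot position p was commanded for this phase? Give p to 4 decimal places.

ωT = 2.8664·0.396 = 1.135094; cosh(ωT) = 1.716430, sinh(ωT) = 1.395038
x(T) = p + (x₀−p)·cosh(ωT) + (ẋ₀/ω)·sinh(ωT) ⇒ p·(1 − cosh) = x(T) − x₀·cosh − (ẋ₀/ω)·sinh
numerator   = 0.9960 − (0.2091)·1.716430 − (1.4247/2.8664)·1.395038 = -0.056287
denominator = 1 − 1.716430 = -0.716430
p = -0.056287 / -0.716430 = 0.0786

p = 0.0786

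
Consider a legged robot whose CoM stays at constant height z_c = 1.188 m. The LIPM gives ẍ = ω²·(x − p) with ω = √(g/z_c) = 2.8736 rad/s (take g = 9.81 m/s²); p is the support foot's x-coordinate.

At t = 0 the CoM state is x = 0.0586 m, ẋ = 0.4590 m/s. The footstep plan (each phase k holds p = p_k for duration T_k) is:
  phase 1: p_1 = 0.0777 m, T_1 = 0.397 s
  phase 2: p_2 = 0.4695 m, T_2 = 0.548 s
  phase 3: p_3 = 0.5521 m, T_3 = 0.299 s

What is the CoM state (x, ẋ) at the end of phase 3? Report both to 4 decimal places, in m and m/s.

phase 1: p=0.0777, T=0.397, ωT=1.140819, cosh=1.724444, sinh=1.404887; start (x,ẋ)=(0.058600, 0.459000) → end (x,ẋ)=(0.269166, 0.714412)
phase 2: p=0.4695, T=0.548, ωT=1.574733, cosh=2.518257, sinh=2.311194; start (x,ẋ)=(0.269166, 0.714412) → end (x,ẋ)=(0.539597, 0.468562)
phase 3: p=0.5521, T=0.299, ωT=0.859206, cosh=1.392392, sinh=0.968894; start (x,ẋ)=(0.539597, 0.468562) → end (x,ẋ)=(0.692677, 0.617611)

x = 0.6927, ẋ = 0.6176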